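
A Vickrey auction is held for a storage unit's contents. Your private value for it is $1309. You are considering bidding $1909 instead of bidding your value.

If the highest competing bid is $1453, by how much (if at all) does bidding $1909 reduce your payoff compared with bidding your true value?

$144

Bidding your value $1309: you lose (since $1309 < $1453). Payoff $0.
Bidding $1909: you win and pay $1453. Payoff $1309 − $1453 = −$144.
The competing bid $1453 lies between your value and your inflated bid, so overbidding wins an item priced above your value.
Loss from deviating = $0 − (−$144) = $144.
In a second-price auction your bid sets only whether you win, not what you pay, so bidding your true value is weakly dominant.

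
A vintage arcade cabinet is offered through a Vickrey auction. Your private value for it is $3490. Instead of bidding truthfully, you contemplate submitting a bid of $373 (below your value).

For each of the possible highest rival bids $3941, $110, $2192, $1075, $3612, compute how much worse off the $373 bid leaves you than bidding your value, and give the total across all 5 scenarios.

The deviation costs you only when the competing bid falls strictly between $373 and $3490; elsewhere both bids give the same outcome.
$3941: outcomes coincide → loss $0.
$110: outcomes coincide → loss $0.
$2192: truthful payoff $1298, deviation payoff $0 → loss $1298.
$1075: truthful payoff $2415, deviation payoff $0 → loss $2415.
$3612: outcomes coincide → loss $0.
Total loss = $1298 + $2415 = $3713.

$3713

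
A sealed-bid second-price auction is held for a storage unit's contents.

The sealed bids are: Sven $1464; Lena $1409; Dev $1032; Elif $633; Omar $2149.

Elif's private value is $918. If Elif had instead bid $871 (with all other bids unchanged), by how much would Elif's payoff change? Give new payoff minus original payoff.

The highest bid among the other bidders is $2149; Elif's bid doesn't change that.
Original bid $633: Elif is not highest (top rival bid is $2149); payoff $0.
Alternative bid $871: Elif is not highest (top rival bid is $2149); payoff $0.
Change in payoff = $0 − ($0) = $0.

$0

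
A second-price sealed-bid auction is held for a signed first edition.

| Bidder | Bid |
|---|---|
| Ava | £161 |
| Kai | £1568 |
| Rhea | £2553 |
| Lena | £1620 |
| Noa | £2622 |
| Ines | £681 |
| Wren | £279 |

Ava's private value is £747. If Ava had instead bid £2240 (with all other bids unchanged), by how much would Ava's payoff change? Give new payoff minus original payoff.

£0

The highest bid among the other bidders is £2622; Ava's bid doesn't change that.
Original bid £161: Ava is not highest (top rival bid is £2622); payoff £0.
Alternative bid £2240: Ava is not highest (top rival bid is £2622); payoff £0.
Change in payoff = £0 − (£0) = £0.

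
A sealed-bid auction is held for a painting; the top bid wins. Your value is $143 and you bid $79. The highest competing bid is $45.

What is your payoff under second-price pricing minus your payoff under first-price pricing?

$34

You have the highest bid, so you win under either rule.
Second-price: pay $45 → payoff $98.
First-price: pay your own bid $79 → payoff $64.
Difference = $98 − ($64) = $34.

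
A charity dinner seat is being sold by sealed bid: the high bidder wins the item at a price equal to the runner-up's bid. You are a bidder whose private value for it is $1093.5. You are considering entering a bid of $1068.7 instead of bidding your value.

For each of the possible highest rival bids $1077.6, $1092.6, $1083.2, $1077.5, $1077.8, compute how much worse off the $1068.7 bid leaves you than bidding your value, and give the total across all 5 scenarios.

$58.8

The deviation costs you only when the competing bid falls strictly between $1068.7 and $1093.5; elsewhere both bids give the same outcome.
$1077.6: truthful payoff $15.9, deviation payoff $0 → loss $15.9.
$1092.6: truthful payoff $0.9, deviation payoff $0 → loss $0.9.
$1083.2: truthful payoff $10.3, deviation payoff $0 → loss $10.3.
$1077.5: truthful payoff $16, deviation payoff $0 → loss $16.
$1077.8: truthful payoff $15.7, deviation payoff $0 → loss $15.7.
Total loss = $15.9 + $0.9 + $10.3 + $16 + $15.7 = $58.8.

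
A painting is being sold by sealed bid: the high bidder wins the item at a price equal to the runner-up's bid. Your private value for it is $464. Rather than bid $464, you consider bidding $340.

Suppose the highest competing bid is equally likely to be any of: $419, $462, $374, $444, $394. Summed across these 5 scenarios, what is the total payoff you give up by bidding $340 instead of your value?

The deviation costs you only when the competing bid falls strictly between $340 and $464; elsewhere both bids give the same outcome.
$419: truthful payoff $45, deviation payoff $0 → loss $45.
$462: truthful payoff $2, deviation payoff $0 → loss $2.
$374: truthful payoff $90, deviation payoff $0 → loss $90.
$444: truthful payoff $20, deviation payoff $0 → loss $20.
$394: truthful payoff $70, deviation payoff $0 → loss $70.
Total loss = $45 + $2 + $90 + $20 + $70 = $227.

$227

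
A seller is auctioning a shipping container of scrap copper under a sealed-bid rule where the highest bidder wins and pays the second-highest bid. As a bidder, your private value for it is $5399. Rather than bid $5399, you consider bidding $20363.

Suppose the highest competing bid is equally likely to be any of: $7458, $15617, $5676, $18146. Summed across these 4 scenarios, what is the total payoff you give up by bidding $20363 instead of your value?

The deviation costs you only when the competing bid falls strictly between $5399 and $20363; elsewhere both bids give the same outcome.
$7458: truthful payoff $0, deviation payoff −$2059 → loss $2059.
$15617: truthful payoff $0, deviation payoff −$10218 → loss $10218.
$5676: truthful payoff $0, deviation payoff −$277 → loss $277.
$18146: truthful payoff $0, deviation payoff −$12747 → loss $12747.
Total loss = $2059 + $10218 + $277 + $12747 = $25301.

$25301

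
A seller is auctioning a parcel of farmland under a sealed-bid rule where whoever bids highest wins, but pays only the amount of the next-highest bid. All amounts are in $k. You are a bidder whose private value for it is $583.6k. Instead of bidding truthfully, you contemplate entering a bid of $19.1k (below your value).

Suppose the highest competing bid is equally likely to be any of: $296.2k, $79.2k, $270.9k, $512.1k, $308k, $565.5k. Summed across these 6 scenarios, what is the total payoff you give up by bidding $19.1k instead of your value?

The deviation costs you only when the competing bid falls strictly between $19.1k and $583.6k; elsewhere both bids give the same outcome.
$296.2k: truthful payoff $287.4k, deviation payoff $0k → loss $287.4k.
$79.2k: truthful payoff $504.4k, deviation payoff $0k → loss $504.4k.
$270.9k: truthful payoff $312.7k, deviation payoff $0k → loss $312.7k.
$512.1k: truthful payoff $71.5k, deviation payoff $0k → loss $71.5k.
$308k: truthful payoff $275.6k, deviation payoff $0k → loss $275.6k.
$565.5k: truthful payoff $18.1k, deviation payoff $0k → loss $18.1k.
Total loss = $287.4k + $504.4k + $312.7k + $71.5k + $275.6k + $18.1k = $1469.7k.

$1469.7k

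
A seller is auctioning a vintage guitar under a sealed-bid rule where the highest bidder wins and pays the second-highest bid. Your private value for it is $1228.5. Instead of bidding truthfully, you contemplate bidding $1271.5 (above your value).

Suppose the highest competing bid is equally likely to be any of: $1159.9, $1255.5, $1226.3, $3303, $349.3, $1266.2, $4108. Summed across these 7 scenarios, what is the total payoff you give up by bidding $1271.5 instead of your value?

$64.7

The deviation costs you only when the competing bid falls strictly between $1228.5 and $1271.5; elsewhere both bids give the same outcome.
$1159.9: outcomes coincide → loss $0.
$1255.5: truthful payoff $0, deviation payoff −$27 → loss $27.
$1226.3: outcomes coincide → loss $0.
$3303: outcomes coincide → loss $0.
$349.3: outcomes coincide → loss $0.
$1266.2: truthful payoff $0, deviation payoff −$37.7 → loss $37.7.
$4108: outcomes coincide → loss $0.
Total loss = $27 + $37.7 = $64.7.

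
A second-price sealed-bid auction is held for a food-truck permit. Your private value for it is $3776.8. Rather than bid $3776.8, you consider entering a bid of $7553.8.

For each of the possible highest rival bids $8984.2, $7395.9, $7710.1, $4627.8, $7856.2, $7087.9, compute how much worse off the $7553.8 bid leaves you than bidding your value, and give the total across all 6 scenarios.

$7781.2

The deviation costs you only when the competing bid falls strictly between $3776.8 and $7553.8; elsewhere both bids give the same outcome.
$8984.2: outcomes coincide → loss $0.
$7395.9: truthful payoff $0, deviation payoff −$3619.1 → loss $3619.1.
$7710.1: outcomes coincide → loss $0.
$4627.8: truthful payoff $0, deviation payoff −$851 → loss $851.
$7856.2: outcomes coincide → loss $0.
$7087.9: truthful payoff $0, deviation payoff −$3311.1 → loss $3311.1.
Total loss = $3619.1 + $851 + $3311.1 = $7781.2.
Because the price is fixed by the runner-up's bid, deviating from your value can only change a good outcome into a bad one — never the reverse.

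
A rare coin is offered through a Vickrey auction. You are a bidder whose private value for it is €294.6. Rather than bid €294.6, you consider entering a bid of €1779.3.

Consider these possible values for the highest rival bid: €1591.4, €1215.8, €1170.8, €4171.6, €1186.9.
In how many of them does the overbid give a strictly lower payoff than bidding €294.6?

4

The deviation hurts exactly when the highest competing bid lies strictly between €294.6 and €1779.3 — overbidding then wins at a price above your value.
€1591.4: inside the interval → strictly worse (loss €1296.8).
€1215.8: inside the interval → strictly worse (loss €921.2).
€1170.8: inside the interval → strictly worse (loss €876.2).
€4171.6: above both → same outcome either way.
€1186.9: inside the interval → strictly worse (loss €892.3).
Count: 4.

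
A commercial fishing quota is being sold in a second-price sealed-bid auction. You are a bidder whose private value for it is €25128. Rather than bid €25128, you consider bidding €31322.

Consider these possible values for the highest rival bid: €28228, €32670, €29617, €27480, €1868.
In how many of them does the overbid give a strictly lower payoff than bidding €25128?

The deviation hurts exactly when the highest competing bid lies strictly between €25128 and €31322 — overbidding then wins at a price above your value.
€28228: inside the interval → strictly worse (loss €3100).
€32670: above both → same outcome either way.
€29617: inside the interval → strictly worse (loss €4489).
€27480: inside the interval → strictly worse (loss €2352).
€1868: below both → same outcome either way.
Count: 3.

3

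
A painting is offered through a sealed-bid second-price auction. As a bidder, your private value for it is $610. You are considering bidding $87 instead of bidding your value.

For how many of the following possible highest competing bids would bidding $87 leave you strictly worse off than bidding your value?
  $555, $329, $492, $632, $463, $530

The deviation hurts exactly when the highest competing bid lies strictly between $87 and $610 — underbidding then forfeits a profitable win.
$555: inside the interval → strictly worse (loss $55).
$329: inside the interval → strictly worse (loss $281).
$492: inside the interval → strictly worse (loss $118).
$632: above both → same outcome either way.
$463: inside the interval → strictly worse (loss $147).
$530: inside the interval → strictly worse (loss $80).
Count: 5.

5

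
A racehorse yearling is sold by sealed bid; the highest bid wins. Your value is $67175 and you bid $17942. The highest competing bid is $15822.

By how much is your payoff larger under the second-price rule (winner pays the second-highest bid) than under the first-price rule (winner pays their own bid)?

You have the highest bid, so you win under either rule.
Second-price: pay $15822 → payoff $51353.
First-price: pay your own bid $17942 → payoff $49233.
Difference = $51353 − ($49233) = $2120.

$2120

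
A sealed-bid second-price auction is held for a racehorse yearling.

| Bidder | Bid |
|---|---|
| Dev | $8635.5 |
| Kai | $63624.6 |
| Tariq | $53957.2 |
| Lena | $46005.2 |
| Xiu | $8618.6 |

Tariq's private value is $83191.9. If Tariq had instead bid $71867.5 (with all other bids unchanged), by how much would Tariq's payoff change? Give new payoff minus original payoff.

The highest bid among the other bidders is $63624.6; Tariq's bid doesn't change that.
Original bid $53957.2: Tariq is not highest (top rival bid is $63624.6); payoff $0.
Alternative bid $71867.5: Tariq is highest, pays the top rival bid $63624.6; payoff $83191.9 − $63624.6 = $19567.3.
Change in payoff = $19567.3 − ($0) = $19567.3.

$19567.3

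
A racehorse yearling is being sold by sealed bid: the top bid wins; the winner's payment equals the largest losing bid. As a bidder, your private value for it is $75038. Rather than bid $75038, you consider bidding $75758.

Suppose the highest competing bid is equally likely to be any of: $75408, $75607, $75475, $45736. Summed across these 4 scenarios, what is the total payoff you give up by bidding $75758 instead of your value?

$1376

The deviation costs you only when the competing bid falls strictly between $75038 and $75758; elsewhere both bids give the same outcome.
$75408: truthful payoff $0, deviation payoff −$370 → loss $370.
$75607: truthful payoff $0, deviation payoff −$569 → loss $569.
$75475: truthful payoff $0, deviation payoff −$437 → loss $437.
$45736: outcomes coincide → loss $0.
Total loss = $370 + $569 + $437 = $1376.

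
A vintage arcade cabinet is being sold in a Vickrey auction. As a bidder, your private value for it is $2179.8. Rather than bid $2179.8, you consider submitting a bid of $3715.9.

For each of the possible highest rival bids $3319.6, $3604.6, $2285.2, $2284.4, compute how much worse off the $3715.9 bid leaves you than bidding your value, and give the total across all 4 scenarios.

$2774.6

The deviation costs you only when the competing bid falls strictly between $2179.8 and $3715.9; elsewhere both bids give the same outcome.
$3319.6: truthful payoff $0, deviation payoff −$1139.8 → loss $1139.8.
$3604.6: truthful payoff $0, deviation payoff −$1424.8 → loss $1424.8.
$2285.2: truthful payoff $0, deviation payoff −$105.4 → loss $105.4.
$2284.4: truthful payoff $0, deviation payoff −$104.6 → loss $104.6.
Total loss = $1139.8 + $1424.8 + $105.4 + $104.6 = $2774.6.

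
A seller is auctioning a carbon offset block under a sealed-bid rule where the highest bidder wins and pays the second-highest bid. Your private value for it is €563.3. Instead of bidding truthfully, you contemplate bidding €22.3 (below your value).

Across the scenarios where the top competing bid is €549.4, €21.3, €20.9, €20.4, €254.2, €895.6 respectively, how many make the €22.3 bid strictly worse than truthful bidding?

The deviation hurts exactly when the highest competing bid lies strictly between €22.3 and €563.3 — underbidding then forfeits a profitable win.
€549.4: inside the interval → strictly worse (loss €13.9).
€21.3: below both → same outcome either way.
€20.9: below both → same outcome either way.
€20.4: below both → same outcome either way.
€254.2: inside the interval → strictly worse (loss €309.1).
€895.6: above both → same outcome either way.
Count: 2.

2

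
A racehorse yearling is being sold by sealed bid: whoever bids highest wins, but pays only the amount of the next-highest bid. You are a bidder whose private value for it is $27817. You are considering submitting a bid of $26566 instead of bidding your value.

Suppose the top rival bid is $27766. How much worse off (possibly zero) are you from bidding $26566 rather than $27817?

$51

Bidding your value $27817: you win (since $27817 > $27766) and pay $27766. Payoff $51.
Bidding $26566: you lose. Payoff $0.
The competing bid $27766 lies between your shaded bid and your value, so underbidding forfeits an item you could have won at a profitable price.
Loss from deviating = $51 − ($0) = $51.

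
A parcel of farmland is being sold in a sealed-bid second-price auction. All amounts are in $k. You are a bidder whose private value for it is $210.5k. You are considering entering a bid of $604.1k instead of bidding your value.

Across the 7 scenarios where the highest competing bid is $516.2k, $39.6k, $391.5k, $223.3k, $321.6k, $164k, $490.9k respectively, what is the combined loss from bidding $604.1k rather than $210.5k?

The deviation costs you only when the competing bid falls strictly between $210.5k and $604.1k; elsewhere both bids give the same outcome.
$516.2k: truthful payoff $0k, deviation payoff −$305.7k → loss $305.7k.
$39.6k: outcomes coincide → loss $0k.
$391.5k: truthful payoff $0k, deviation payoff −$181k → loss $181k.
$223.3k: truthful payoff $0k, deviation payoff −$12.8k → loss $12.8k.
$321.6k: truthful payoff $0k, deviation payoff −$111.1k → loss $111.1k.
$164k: outcomes coincide → loss $0k.
$490.9k: truthful payoff $0k, deviation payoff −$280.4k → loss $280.4k.
Total loss = $305.7k + $181k + $12.8k + $111.1k + $280.4k = $891k.

$891k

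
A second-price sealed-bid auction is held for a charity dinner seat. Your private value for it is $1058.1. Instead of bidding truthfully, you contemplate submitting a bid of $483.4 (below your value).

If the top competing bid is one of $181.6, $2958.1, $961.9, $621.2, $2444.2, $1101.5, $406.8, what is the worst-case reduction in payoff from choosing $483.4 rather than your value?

$436.9

$181.6: same outcome either way → loss $0.
$2958.1: same outcome either way → loss $0.
$961.9: truthful gives $96.2, deviation gives $0 → loss $96.2.
$621.2: truthful gives $436.9, deviation gives $0 → loss $436.9.
$2444.2: same outcome either way → loss $0.
$1101.5: same outcome either way → loss $0.
$406.8: same outcome either way → loss $0.
Maximum loss: $436.9.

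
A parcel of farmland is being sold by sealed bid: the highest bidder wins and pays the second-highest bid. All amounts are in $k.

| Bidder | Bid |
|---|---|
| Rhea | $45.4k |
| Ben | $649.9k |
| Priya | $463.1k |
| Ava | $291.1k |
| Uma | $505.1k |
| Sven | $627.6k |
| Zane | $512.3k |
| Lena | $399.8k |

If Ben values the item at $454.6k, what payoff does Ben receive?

−$173k

Highest bid: Ben at $649.9k, so Ben wins.
Second-highest bid: Sven at $627.6k — that is the price the winner pays.
Ben's payoff = value − price = $454.6k − $627.6k = −$173k.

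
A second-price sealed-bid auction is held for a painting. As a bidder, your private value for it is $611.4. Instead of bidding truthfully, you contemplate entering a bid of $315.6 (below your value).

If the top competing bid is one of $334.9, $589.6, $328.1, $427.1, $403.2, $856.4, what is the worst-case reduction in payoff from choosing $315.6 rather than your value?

$334.9: truthful gives $276.5, deviation gives $0 → loss $276.5.
$589.6: truthful gives $21.8, deviation gives $0 → loss $21.8.
$328.1: truthful gives $283.3, deviation gives $0 → loss $283.3.
$427.1: truthful gives $184.3, deviation gives $0 → loss $184.3.
$403.2: truthful gives $208.2, deviation gives $0 → loss $208.2.
$856.4: same outcome either way → loss $0.
Maximum loss: $283.3.

$283.3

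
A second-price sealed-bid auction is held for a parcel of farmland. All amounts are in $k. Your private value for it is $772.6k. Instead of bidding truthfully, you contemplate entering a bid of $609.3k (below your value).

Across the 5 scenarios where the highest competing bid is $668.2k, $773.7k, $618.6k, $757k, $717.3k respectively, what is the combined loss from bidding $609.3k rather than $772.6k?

$329.3k

The deviation costs you only when the competing bid falls strictly between $609.3k and $772.6k; elsewhere both bids give the same outcome.
$668.2k: truthful payoff $104.4k, deviation payoff $0k → loss $104.4k.
$773.7k: outcomes coincide → loss $0k.
$618.6k: truthful payoff $154k, deviation payoff $0k → loss $154k.
$757k: truthful payoff $15.6k, deviation payoff $0k → loss $15.6k.
$717.3k: truthful payoff $55.3k, deviation payoff $0k → loss $55.3k.
Total loss = $104.4k + $154k + $15.6k + $55.3k = $329.3k.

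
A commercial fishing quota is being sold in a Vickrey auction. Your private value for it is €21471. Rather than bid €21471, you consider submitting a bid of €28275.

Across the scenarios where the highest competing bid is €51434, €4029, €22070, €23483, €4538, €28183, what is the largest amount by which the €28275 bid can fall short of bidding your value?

€51434: same outcome either way → loss €0.
€4029: same outcome either way → loss €0.
€22070: truthful gives €0, deviation gives −€599 → loss €599.
€23483: truthful gives €0, deviation gives −€2012 → loss €2012.
€4538: same outcome either way → loss €0.
€28183: truthful gives €0, deviation gives −€6712 → loss €6712.
Maximum loss: €6712.

€6712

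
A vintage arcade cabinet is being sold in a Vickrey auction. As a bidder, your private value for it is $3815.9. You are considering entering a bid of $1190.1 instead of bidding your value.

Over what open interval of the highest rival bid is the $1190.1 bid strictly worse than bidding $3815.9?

If the competing bid is below $1190.1, both bids win at the same price — no difference.
If it is above $3815.9, both bids lose — no difference.
If it lies strictly between $1190.1 and $3815.9, bidding your value wins at a price below your value (positive payoff) while bidding $1190.1 loses (payoff 0).
So the deviation strictly hurts on the open interval ($1190.1, $3815.9).

($1190.1, $3815.9)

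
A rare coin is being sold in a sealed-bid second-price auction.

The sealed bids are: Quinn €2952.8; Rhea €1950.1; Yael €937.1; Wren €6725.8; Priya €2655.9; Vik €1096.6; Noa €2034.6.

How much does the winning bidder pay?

Highest bid: Wren at €6725.8, so Wren wins.
Second-highest bid: Quinn at €2952.8 — that is the price the winner pays.

€2952.8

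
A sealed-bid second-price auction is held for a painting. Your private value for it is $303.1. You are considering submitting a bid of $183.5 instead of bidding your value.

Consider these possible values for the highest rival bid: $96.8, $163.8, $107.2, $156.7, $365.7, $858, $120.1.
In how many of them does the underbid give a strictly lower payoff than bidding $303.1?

0

The deviation hurts exactly when the highest competing bid lies strictly between $183.5 and $303.1 — underbidding then forfeits a profitable win.
$96.8: below both → same outcome either way.
$163.8: below both → same outcome either way.
$107.2: below both → same outcome either way.
$156.7: below both → same outcome either way.
$365.7: above both → same outcome either way.
$858: above both → same outcome either way.
$120.1: below both → same outcome either way.
Count: 0.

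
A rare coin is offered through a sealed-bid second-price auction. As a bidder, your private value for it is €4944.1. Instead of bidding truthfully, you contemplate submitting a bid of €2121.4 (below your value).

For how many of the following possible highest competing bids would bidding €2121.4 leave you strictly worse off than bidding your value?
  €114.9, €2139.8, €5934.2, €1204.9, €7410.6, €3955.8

2

The deviation hurts exactly when the highest competing bid lies strictly between €2121.4 and €4944.1 — underbidding then forfeits a profitable win.
€114.9: below both → same outcome either way.
€2139.8: inside the interval → strictly worse (loss €2804.3).
€5934.2: above both → same outcome either way.
€1204.9: below both → same outcome either way.
€7410.6: above both → same outcome either way.
€3955.8: inside the interval → strictly worse (loss €988.3).
Count: 2.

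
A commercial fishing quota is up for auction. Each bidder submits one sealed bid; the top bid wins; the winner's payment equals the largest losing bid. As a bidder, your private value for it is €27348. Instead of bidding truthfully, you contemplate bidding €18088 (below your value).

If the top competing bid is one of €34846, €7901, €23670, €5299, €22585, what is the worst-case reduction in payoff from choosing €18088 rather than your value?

€4763

€34846: same outcome either way → loss €0.
€7901: same outcome either way → loss €0.
€23670: truthful gives €3678, deviation gives €0 → loss €3678.
€5299: same outcome either way → loss €0.
€22585: truthful gives €4763, deviation gives €0 → loss €4763.
Maximum loss: €4763.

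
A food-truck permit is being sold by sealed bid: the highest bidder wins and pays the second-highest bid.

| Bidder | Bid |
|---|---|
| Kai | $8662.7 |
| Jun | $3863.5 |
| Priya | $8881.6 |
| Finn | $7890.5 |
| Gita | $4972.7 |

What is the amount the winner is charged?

Highest bid: Priya at $8881.6, so Priya wins.
Second-highest bid: Kai at $8662.7 — that is the price the winner pays.

$8662.7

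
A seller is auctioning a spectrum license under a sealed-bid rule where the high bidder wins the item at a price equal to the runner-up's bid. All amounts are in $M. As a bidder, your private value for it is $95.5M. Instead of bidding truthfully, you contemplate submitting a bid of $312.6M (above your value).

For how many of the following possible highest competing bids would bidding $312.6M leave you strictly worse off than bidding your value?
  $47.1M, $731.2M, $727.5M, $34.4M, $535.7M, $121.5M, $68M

The deviation hurts exactly when the highest competing bid lies strictly between $95.5M and $312.6M — overbidding then wins at a price above your value.
$47.1M: below both → same outcome either way.
$731.2M: above both → same outcome either way.
$727.5M: above both → same outcome either way.
$34.4M: below both → same outcome either way.
$535.7M: above both → same outcome either way.
$121.5M: inside the interval → strictly worse (loss $26M).
$68M: below both → same outcome either way.
Count: 1.

1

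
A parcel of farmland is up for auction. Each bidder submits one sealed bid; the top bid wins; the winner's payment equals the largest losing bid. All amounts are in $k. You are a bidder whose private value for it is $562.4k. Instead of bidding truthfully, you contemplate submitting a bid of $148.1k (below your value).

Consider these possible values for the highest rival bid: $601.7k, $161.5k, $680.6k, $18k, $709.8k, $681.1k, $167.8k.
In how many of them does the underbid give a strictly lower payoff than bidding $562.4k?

The deviation hurts exactly when the highest competing bid lies strictly between $148.1k and $562.4k — underbidding then forfeits a profitable win.
$601.7k: above both → same outcome either way.
$161.5k: inside the interval → strictly worse (loss $400.9k).
$680.6k: above both → same outcome either way.
$18k: below both → same outcome either way.
$709.8k: above both → same outcome either way.
$681.1k: above both → same outcome either way.
$167.8k: inside the interval → strictly worse (loss $394.6k).
Count: 2.

2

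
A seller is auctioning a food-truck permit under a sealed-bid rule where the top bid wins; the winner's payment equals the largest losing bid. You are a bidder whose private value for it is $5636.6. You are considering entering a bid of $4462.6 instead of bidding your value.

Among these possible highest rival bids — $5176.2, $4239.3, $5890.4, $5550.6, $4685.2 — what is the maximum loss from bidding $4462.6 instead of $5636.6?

$5176.2: truthful gives $460.4, deviation gives $0 → loss $460.4.
$4239.3: same outcome either way → loss $0.
$5890.4: same outcome either way → loss $0.
$5550.6: truthful gives $86, deviation gives $0 → loss $86.
$4685.2: truthful gives $951.4, deviation gives $0 → loss $951.4.
Maximum loss: $951.4.

$951.4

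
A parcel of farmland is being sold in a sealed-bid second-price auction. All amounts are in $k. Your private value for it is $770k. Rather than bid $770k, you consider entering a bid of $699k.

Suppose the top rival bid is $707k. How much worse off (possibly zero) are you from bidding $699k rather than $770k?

$63k

Bidding your value $770k: you win (since $770k > $707k) and pay $707k. Payoff $63k.
Bidding $699k: you lose. Payoff $0k.
The competing bid $707k lies between your shaded bid and your value, so underbidding forfeits an item you could have won at a profitable price.
Loss from deviating = $63k − ($0k) = $63k.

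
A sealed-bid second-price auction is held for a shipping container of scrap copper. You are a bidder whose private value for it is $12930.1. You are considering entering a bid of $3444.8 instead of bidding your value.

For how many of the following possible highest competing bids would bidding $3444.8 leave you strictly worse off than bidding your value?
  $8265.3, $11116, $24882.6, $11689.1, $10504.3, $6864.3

The deviation hurts exactly when the highest competing bid lies strictly between $3444.8 and $12930.1 — underbidding then forfeits a profitable win.
$8265.3: inside the interval → strictly worse (loss $4664.8).
$11116: inside the interval → strictly worse (loss $1814.1).
$24882.6: above both → same outcome either way.
$11689.1: inside the interval → strictly worse (loss $1241).
$10504.3: inside the interval → strictly worse (loss $2425.8).
$6864.3: inside the interval → strictly worse (loss $6065.8).
Count: 5.

5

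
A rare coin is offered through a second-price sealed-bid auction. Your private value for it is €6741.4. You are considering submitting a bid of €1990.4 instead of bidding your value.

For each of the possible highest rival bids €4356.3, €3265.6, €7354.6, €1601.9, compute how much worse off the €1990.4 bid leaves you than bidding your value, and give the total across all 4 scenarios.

€5860.9

The deviation costs you only when the competing bid falls strictly between €1990.4 and €6741.4; elsewhere both bids give the same outcome.
€4356.3: truthful payoff €2385.1, deviation payoff €0 → loss €2385.1.
€3265.6: truthful payoff €3475.8, deviation payoff €0 → loss €3475.8.
€7354.6: outcomes coincide → loss €0.
€1601.9: outcomes coincide → loss €0.
Total loss = €2385.1 + €3475.8 = €5860.9.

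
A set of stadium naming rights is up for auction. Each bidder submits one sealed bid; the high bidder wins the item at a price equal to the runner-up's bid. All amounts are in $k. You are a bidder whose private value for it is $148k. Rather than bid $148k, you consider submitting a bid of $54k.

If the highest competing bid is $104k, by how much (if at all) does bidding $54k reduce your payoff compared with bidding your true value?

Bidding your value $148k: you win (since $148k > $104k) and pay $104k. Payoff $44k.
Bidding $54k: you lose. Payoff $0k.
The competing bid $104k lies between your shaded bid and your value, so underbidding forfeits an item you could have won at a profitable price.
Loss from deviating = $44k − ($0k) = $44k.
Truthful bidding weakly dominates here: raising your bid can only win items priced above your value, and lowering it can only forfeit items priced below.

$44k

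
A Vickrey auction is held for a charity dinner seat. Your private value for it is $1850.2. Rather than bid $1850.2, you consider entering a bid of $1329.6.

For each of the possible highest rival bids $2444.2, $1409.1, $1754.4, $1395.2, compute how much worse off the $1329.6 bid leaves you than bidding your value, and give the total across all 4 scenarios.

The deviation costs you only when the competing bid falls strictly between $1329.6 and $1850.2; elsewhere both bids give the same outcome.
$2444.2: outcomes coincide → loss $0.
$1409.1: truthful payoff $441.1, deviation payoff $0 → loss $441.1.
$1754.4: truthful payoff $95.8, deviation payoff $0 → loss $95.8.
$1395.2: truthful payoff $455, deviation payoff $0 → loss $455.
Total loss = $441.1 + $95.8 + $455 = $991.9.

$991.9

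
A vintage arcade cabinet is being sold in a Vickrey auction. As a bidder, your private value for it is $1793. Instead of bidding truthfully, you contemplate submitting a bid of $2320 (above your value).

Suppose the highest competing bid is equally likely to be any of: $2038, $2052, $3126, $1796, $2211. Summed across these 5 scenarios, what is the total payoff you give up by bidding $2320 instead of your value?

The deviation costs you only when the competing bid falls strictly between $1793 and $2320; elsewhere both bids give the same outcome.
$2038: truthful payoff $0, deviation payoff −$245 → loss $245.
$2052: truthful payoff $0, deviation payoff −$259 → loss $259.
$3126: outcomes coincide → loss $0.
$1796: truthful payoff $0, deviation payoff −$3 → loss $3.
$2211: truthful payoff $0, deviation payoff −$418 → loss $418.
Total loss = $245 + $259 + $3 + $418 = $925.
In a second-price auction your bid sets only whether you win, not what you pay, so bidding your true value is weakly dominant.

$925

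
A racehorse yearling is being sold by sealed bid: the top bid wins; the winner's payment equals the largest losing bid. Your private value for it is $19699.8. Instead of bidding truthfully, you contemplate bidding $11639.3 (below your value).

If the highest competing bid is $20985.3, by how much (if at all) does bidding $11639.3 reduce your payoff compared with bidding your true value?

Bidding your value $19699.8: you lose (since $19699.8 < $20985.3). Payoff $0.
Bidding $11639.3: you lose. Payoff $0.
Difference = $0 − $0 = $0; both bids lead to the same outcome because the competing bid is above both your value and your alternative bid.
Truthful bidding weakly dominates here: raising your bid can only win items priced above your value, and lowering it can only forfeit items priced below.

$0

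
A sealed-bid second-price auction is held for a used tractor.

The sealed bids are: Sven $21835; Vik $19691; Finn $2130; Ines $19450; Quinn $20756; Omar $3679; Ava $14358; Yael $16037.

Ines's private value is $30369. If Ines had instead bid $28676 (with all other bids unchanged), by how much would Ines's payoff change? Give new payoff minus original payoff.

The highest bid among the other bidders is $21835; Ines's bid doesn't change that.
Original bid $19450: Ines is not highest (top rival bid is $21835); payoff $0.
Alternative bid $28676: Ines is highest, pays the top rival bid $21835; payoff $30369 − $21835 = $8534.
Change in payoff = $8534 − ($0) = $8534.

$8534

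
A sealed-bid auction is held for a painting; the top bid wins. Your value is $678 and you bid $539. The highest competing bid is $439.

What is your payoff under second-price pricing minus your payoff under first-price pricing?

You have the highest bid, so you win under either rule.
Second-price: pay $439 → payoff $239.
First-price: pay your own bid $539 → payoff $139.
Difference = $239 − ($139) = $100.

$100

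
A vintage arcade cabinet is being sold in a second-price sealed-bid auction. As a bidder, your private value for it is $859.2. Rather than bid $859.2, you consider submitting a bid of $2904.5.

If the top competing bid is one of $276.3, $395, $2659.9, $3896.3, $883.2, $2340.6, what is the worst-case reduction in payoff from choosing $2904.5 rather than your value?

$1800.7

$276.3: same outcome either way → loss $0.
$395: same outcome either way → loss $0.
$2659.9: truthful gives $0, deviation gives −$1800.7 → loss $1800.7.
$3896.3: same outcome either way → loss $0.
$883.2: truthful gives $0, deviation gives −$24 → loss $24.
$2340.6: truthful gives $0, deviation gives −$1481.4 → loss $1481.4.
Maximum loss: $1800.7.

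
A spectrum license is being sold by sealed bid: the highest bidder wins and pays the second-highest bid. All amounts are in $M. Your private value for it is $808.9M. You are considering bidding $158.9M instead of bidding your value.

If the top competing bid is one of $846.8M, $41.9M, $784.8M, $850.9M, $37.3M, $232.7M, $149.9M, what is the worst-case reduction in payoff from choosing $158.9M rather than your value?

$576.2M

$846.8M: same outcome either way → loss $0M.
$41.9M: same outcome either way → loss $0M.
$784.8M: truthful gives $24.1M, deviation gives $0M → loss $24.1M.
$850.9M: same outcome either way → loss $0M.
$37.3M: same outcome either way → loss $0M.
$232.7M: truthful gives $576.2M, deviation gives $0M → loss $576.2M.
$149.9M: same outcome either way → loss $0M.
Maximum loss: $576.2M.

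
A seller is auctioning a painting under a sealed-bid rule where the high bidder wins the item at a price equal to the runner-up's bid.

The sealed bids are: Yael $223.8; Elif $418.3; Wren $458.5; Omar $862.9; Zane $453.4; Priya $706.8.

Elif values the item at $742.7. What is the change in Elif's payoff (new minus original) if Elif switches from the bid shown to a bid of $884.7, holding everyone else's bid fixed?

The highest bid among the other bidders is $862.9; Elif's bid doesn't change that.
Original bid $418.3: Elif is not highest (top rival bid is $862.9); payoff $0.
Alternative bid $884.7: Elif is highest, pays the top rival bid $862.9; payoff $742.7 − $862.9 = −$120.2.
Change in payoff = −$120.2 − ($0) = −$120.2.

−$120.2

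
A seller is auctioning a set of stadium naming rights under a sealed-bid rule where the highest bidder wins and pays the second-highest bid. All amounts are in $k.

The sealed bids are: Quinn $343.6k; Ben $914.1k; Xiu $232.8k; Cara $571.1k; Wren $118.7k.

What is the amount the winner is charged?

Highest bid: Ben at $914.1k, so Ben wins.
Second-highest bid: Cara at $571.1k — that is the price the winner pays.

$571.1k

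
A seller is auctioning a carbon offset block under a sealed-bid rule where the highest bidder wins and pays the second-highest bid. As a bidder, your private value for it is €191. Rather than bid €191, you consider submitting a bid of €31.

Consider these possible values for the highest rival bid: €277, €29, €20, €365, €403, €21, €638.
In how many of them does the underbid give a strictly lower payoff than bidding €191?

The deviation hurts exactly when the highest competing bid lies strictly between €31 and €191 — underbidding then forfeits a profitable win.
€277: above both → same outcome either way.
€29: below both → same outcome either way.
€20: below both → same outcome either way.
€365: above both → same outcome either way.
€403: above both → same outcome either way.
€21: below both → same outcome either way.
€638: above both → same outcome either way.
Count: 0.

0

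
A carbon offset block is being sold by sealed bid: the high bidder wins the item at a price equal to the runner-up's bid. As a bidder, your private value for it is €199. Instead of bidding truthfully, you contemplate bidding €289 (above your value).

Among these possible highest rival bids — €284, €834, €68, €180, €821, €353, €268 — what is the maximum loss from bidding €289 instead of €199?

€85

€284: truthful gives €0, deviation gives −€85 → loss €85.
€834: same outcome either way → loss €0.
€68: same outcome either way → loss €0.
€180: same outcome either way → loss €0.
€821: same outcome either way → loss €0.
€353: same outcome either way → loss €0.
€268: truthful gives €0, deviation gives −€69 → loss €69.
Maximum loss: €85.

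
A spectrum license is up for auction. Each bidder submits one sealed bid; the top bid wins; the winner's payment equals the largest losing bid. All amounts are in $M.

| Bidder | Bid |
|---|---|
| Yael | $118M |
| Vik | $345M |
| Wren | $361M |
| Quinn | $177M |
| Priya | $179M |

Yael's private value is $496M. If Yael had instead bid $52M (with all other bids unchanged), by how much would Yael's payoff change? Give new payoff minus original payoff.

$0M

The highest bid among the other bidders is $361M; Yael's bid doesn't change that.
Original bid $118M: Yael is not highest (top rival bid is $361M); payoff $0M.
Alternative bid $52M: Yael is not highest (top rival bid is $361M); payoff $0M.
Change in payoff = $0M − ($0M) = $0M.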